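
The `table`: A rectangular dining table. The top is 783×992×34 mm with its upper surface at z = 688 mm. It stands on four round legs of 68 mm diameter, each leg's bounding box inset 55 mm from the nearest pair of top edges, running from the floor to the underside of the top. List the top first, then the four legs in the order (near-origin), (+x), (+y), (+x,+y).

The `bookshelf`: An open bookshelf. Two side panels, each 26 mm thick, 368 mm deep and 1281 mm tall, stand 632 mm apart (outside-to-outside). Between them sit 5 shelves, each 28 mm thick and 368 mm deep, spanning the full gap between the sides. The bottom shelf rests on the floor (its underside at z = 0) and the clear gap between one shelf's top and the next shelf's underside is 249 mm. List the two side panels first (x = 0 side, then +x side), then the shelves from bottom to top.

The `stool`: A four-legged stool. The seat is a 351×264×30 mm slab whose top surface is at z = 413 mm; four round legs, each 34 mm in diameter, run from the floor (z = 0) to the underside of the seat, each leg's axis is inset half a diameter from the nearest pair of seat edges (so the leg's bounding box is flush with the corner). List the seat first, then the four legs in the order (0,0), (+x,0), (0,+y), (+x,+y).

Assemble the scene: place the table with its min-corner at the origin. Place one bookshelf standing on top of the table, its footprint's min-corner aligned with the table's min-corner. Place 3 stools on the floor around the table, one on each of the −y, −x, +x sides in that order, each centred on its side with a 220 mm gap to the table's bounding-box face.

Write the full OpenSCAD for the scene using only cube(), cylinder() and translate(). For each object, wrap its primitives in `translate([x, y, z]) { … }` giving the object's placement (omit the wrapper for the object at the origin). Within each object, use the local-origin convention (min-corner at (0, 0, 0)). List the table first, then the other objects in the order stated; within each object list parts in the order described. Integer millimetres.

translate([0, 0, 654]) cube([783, 992, 34]);
translate([89, 89, 0]) cylinder(h = 654, r = 34);
translate([694, 89, 0]) cylinder(h = 654, r = 34);
translate([89, 903, 0]) cylinder(h = 654, r = 34);
translate([694, 903, 0]) cylinder(h = 654, r = 34);
translate([0, 0, 688]) {
  cube([26, 368, 1281]);
  translate([606, 0, 0]) cube([26, 368, 1281]);
  translate([26, 0, 0]) cube([580, 368, 28]);
  translate([26, 0, 277]) cube([580, 368, 28]);
  translate([26, 0, 554]) cube([580, 368, 28]);
  translate([26, 0, 831]) cube([580, 368, 28]);
  translate([26, 0, 1108]) cube([580, 368, 28]);
}
translate([216, -484, 0]) {
  translate([0, 0, 383]) cube([351, 264, 30]);
  translate([17, 17, 0]) cylinder(h = 383, r = 17);
  translate([334, 17, 0]) cylinder(h = 383, r = 17);
  translate([17, 247, 0]) cylinder(h = 383, r = 17);
  translate([334, 247, 0]) cylinder(h = 383, r = 17);
}
translate([-571, 364, 0]) {
  translate([0, 0, 383]) cube([351, 264, 30]);
  translate([17, 17, 0]) cylinder(h = 383, r = 17);
  translate([334, 17, 0]) cylinder(h = 383, r = 17);
  translate([17, 247, 0]) cylinder(h = 383, r = 17);
  translate([334, 247, 0]) cylinder(h = 383, r = 17);
}
translate([1003, 364, 0]) {
  translate([0, 0, 383]) cube([351, 264, 30]);
  translate([17, 17, 0]) cylinder(h = 383, r = 17);
  translate([334, 17, 0]) cylinder(h = 383, r = 17);
  translate([17, 247, 0]) cylinder(h = 383, r = 17);
  translate([334, 247, 0]) cylinder(h = 383, r = 17);
}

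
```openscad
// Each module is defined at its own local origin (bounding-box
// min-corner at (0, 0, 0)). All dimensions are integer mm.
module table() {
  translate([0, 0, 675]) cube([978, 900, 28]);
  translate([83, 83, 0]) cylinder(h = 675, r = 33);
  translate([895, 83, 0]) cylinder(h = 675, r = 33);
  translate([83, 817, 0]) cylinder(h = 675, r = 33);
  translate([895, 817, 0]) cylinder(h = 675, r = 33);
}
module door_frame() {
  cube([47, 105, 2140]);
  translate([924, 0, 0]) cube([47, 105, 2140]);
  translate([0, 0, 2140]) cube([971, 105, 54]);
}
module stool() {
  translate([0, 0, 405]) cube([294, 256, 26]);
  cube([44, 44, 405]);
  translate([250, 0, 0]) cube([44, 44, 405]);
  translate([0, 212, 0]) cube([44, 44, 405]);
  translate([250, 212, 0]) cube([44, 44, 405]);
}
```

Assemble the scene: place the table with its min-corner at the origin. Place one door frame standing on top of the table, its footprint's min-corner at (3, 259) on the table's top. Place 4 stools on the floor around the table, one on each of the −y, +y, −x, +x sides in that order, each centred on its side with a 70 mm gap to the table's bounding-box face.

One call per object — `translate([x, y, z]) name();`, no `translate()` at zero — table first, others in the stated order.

table();
translate([3, 259, 703]) door_frame();
translate([342, -326, 0]) stool();
translate([342, 970, 0]) stool();
translate([-364, 322, 0]) stool();
translate([1048, 322, 0]) stool();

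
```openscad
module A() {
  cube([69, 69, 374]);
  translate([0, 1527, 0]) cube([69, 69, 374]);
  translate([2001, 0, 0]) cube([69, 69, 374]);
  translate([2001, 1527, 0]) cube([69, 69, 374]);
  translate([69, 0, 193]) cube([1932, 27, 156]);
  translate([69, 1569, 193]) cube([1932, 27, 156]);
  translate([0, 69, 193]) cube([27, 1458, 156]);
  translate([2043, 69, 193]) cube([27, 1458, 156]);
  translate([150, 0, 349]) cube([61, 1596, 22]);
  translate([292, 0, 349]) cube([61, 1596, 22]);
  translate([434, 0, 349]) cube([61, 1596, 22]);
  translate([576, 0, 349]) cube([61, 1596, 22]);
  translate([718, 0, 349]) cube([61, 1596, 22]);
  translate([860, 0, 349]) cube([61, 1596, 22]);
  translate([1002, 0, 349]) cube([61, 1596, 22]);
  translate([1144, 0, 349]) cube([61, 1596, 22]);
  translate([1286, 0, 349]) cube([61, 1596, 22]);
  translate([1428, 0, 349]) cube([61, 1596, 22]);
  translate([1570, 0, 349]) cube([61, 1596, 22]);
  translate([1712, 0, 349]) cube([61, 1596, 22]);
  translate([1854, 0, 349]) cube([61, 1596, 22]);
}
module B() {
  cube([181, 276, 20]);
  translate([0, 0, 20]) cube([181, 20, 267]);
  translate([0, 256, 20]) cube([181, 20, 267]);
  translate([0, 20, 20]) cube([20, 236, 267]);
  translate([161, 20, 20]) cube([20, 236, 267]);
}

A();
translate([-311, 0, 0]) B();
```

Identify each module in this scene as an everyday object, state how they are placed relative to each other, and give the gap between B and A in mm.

The open box's nearest face is 130 mm from the bed frame's −x face.

A is a bed frame. B is an open box. The open box is on the floor beside the bed frame on its −x side. The gap between the open box and the bed frame is 130 mm.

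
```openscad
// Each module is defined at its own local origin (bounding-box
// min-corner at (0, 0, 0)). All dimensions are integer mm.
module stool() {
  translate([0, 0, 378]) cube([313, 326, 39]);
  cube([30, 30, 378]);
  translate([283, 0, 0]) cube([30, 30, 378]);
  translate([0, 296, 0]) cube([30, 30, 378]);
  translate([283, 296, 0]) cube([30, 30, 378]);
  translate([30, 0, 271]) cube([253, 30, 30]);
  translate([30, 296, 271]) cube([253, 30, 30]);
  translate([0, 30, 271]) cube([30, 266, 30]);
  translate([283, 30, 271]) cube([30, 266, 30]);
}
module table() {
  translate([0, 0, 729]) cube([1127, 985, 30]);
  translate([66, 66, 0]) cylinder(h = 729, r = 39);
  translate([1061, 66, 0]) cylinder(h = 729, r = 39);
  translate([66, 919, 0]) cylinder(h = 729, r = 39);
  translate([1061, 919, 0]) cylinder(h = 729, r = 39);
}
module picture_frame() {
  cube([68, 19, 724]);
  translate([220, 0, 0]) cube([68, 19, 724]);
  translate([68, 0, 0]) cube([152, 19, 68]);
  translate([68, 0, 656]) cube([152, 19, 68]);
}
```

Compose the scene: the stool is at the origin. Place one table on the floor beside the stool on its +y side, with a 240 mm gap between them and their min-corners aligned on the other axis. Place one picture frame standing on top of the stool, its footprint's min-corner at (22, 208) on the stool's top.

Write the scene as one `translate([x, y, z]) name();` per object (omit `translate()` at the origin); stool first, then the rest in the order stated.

stool();
translate([0, 566, 0]) table();
translate([22, 208, 417]) picture_frame();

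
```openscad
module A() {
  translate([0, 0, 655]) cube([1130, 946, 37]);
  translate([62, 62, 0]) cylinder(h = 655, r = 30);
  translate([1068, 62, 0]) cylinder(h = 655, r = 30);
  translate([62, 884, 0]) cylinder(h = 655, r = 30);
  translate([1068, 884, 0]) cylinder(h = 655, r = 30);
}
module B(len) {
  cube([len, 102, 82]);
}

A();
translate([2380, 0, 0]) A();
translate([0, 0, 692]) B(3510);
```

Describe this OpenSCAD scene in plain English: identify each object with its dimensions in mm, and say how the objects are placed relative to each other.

A is a table: top 1130 mm (x) × 946 mm (y), 37 mm thick, upper face at z = 692 mm, on four round legs of 60 mm diameter, each leg's bounding box inset 32 mm from the nearest pair of top edges, running from z = 0 to the bottom of the top.

B is a rectangular beam 3510 mm long (x), 102 mm deep (y), 82 mm thick (z).

The beam spans the tops of two tables placed 1250 mm apart, resting at z = 692 mm.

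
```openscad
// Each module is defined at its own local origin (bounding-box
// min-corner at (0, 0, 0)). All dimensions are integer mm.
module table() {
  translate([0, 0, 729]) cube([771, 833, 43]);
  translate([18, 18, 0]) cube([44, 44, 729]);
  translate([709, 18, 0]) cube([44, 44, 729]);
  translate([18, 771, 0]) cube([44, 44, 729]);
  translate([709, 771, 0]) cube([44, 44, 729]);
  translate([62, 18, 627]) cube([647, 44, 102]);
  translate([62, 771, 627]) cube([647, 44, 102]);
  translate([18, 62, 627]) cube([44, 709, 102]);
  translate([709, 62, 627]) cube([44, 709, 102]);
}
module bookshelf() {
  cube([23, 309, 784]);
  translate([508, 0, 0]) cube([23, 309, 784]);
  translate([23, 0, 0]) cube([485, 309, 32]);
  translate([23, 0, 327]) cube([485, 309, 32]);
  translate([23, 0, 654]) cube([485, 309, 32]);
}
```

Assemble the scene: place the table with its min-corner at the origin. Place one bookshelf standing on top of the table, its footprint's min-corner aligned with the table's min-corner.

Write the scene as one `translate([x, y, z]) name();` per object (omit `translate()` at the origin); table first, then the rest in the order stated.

table();
translate([0, 0, 772]) bookshelf();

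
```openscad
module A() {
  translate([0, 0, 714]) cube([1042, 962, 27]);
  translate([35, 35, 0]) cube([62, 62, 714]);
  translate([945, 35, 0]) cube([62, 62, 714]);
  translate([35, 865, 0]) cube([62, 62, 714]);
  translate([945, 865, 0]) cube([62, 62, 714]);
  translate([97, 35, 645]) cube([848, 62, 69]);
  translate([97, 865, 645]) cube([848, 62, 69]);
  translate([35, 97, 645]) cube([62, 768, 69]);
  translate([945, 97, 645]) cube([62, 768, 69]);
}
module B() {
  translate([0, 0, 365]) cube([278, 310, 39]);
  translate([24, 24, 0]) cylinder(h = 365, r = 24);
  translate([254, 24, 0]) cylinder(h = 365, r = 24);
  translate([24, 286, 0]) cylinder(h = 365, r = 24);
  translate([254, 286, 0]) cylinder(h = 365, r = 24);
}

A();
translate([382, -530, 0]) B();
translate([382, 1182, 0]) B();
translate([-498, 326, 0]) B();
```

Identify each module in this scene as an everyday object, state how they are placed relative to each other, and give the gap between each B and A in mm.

Each stool's nearest face is 220 mm from the table's bounding box.

A is a table. B is a stool. Three stools sit around the table at the −y, +y, −x sides. The gap between each stool and the table is 220 mm.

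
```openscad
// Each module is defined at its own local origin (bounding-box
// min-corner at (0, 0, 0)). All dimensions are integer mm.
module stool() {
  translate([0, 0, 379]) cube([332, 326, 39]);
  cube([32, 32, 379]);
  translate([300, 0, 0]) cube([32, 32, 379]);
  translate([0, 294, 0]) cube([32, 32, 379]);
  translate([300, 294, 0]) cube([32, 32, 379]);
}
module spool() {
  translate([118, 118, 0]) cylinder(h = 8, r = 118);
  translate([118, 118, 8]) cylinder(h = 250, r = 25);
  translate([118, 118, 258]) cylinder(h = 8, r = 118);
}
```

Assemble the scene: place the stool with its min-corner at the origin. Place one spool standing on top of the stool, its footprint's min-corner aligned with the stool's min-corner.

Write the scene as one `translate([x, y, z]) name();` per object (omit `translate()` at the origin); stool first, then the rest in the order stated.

stool();
translate([0, 0, 418]) spool();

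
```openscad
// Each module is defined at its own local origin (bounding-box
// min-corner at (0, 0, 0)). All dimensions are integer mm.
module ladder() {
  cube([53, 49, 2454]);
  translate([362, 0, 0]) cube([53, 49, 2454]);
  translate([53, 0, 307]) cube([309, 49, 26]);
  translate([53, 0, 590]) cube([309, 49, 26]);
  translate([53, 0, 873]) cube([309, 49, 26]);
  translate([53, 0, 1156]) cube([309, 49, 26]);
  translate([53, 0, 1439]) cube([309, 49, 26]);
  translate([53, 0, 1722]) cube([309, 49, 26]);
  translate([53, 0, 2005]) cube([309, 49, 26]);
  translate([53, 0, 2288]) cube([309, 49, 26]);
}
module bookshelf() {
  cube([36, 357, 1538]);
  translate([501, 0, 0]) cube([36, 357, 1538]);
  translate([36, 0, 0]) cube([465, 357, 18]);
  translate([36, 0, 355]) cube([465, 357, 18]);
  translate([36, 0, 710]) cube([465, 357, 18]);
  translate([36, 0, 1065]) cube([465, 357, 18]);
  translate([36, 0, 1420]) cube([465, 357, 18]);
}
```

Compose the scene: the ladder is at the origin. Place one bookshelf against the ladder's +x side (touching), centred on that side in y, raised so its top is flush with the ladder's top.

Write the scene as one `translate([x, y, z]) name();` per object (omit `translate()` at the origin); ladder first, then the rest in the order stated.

ladder();
translate([415, -154, 916]) bookshelf();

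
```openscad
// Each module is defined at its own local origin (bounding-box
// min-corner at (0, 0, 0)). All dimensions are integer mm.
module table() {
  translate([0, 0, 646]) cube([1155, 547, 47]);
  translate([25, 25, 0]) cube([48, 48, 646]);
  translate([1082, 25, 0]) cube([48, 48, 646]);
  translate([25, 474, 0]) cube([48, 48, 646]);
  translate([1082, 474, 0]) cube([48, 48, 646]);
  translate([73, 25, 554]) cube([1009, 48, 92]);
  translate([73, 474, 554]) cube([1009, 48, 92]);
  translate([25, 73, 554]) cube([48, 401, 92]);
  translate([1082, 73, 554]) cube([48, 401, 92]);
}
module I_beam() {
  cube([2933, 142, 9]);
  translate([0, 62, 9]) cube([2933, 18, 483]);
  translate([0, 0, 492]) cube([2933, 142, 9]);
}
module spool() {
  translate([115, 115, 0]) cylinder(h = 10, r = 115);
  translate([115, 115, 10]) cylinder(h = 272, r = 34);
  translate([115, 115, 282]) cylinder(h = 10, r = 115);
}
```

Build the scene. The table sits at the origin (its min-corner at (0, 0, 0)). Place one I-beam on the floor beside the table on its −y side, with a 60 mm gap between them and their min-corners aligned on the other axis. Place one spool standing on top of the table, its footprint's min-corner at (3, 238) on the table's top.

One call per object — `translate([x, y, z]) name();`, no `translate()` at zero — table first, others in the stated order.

table();
translate([0, -202, 0]) I_beam();
translate([3, 238, 693]) spool();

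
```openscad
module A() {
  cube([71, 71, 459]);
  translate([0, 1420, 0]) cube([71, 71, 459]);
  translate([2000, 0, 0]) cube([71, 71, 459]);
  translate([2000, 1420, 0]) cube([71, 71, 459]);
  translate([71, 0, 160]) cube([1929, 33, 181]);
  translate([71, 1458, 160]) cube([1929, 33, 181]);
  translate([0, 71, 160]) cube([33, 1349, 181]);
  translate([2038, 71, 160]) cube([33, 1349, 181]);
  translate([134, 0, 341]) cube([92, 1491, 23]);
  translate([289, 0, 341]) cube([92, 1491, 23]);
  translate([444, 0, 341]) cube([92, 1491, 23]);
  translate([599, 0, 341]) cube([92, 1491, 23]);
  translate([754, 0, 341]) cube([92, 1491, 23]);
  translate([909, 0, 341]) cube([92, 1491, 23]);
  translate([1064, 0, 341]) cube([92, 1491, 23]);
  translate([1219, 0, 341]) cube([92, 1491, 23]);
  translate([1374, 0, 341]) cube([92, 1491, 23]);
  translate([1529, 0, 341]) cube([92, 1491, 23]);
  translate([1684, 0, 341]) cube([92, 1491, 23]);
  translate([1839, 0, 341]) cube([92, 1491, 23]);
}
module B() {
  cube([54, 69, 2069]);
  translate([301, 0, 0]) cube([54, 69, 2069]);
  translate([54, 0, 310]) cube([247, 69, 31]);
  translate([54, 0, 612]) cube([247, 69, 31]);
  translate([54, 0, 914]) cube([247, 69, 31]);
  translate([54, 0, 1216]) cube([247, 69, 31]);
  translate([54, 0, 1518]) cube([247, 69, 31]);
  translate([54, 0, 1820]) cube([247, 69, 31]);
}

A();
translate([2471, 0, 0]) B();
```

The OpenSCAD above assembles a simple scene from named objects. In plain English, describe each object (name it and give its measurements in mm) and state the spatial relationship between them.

A is a bed frame 2071 mm long (x) by 1491 mm wide (y). Four 71×71 mm corner posts, 459 mm tall, at the corners of the footprint. Four rails of 33 mm thickness and 181 mm height run between adjacent posts with their undersides at z = 160 mm, their outer faces flush with the outside of the frame (the two x-running rails run between the posts' inner faces; the two y-running rails run between the posts' inner faces). 12 slats, each 92 mm wide (x) and 23 mm thick, lie across the top of the two x-running rails, running the full 1491 mm width of the frame in y; the slats are evenly spaced along x between the inner faces of the end posts with equal gaps (rounded down to the nearest mm) at the −x end and between each pair — any rounding remainder accumulates at the +x end.

B is a straight ladder. Two 54×69 mm vertical rails, 2069 mm tall, stand 355 mm apart (outside-to-outside) with their front faces coplanar on the −y side. 6 rungs, each 69 mm deep and 31 mm tall, span between the inner faces of the rails, front faces flush with the rails. The lowest rung's underside is at z = 310 mm and rungs are spaced 302 mm apart (underside to underside).

The ladder is on the floor beside the bed frame on its +x side.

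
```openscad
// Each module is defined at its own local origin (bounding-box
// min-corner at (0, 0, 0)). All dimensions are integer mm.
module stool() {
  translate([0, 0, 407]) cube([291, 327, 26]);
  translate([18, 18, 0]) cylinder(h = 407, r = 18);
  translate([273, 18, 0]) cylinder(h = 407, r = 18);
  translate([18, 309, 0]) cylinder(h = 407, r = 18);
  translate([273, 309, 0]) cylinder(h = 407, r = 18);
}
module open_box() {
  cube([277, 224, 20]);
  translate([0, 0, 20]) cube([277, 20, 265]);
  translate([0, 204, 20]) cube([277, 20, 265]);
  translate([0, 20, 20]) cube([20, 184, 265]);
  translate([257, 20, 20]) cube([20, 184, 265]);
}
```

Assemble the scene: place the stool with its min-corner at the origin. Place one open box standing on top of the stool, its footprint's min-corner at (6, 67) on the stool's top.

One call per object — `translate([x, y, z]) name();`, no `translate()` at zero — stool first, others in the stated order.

stool();
translate([6, 67, 433]) open_box();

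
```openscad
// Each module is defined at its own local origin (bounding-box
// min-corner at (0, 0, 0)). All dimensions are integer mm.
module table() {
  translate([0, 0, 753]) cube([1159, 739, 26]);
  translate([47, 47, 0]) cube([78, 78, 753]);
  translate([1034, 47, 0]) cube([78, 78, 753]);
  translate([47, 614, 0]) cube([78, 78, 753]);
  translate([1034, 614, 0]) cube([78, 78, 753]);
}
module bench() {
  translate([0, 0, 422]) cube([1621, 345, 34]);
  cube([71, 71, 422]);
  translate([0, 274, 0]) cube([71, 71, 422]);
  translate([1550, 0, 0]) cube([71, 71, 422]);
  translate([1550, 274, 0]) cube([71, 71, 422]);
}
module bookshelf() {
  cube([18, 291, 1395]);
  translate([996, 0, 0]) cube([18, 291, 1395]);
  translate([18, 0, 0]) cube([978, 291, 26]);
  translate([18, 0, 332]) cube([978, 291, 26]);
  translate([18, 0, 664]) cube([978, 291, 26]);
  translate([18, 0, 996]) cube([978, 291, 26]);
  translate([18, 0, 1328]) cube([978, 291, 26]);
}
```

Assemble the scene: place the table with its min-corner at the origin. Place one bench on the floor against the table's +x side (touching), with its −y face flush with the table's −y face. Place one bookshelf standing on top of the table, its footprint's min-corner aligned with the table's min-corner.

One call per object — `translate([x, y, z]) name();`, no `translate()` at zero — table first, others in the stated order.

table();
translate([1159, 0, 0]) bench();
translate([0, 0, 779]) bookshelf();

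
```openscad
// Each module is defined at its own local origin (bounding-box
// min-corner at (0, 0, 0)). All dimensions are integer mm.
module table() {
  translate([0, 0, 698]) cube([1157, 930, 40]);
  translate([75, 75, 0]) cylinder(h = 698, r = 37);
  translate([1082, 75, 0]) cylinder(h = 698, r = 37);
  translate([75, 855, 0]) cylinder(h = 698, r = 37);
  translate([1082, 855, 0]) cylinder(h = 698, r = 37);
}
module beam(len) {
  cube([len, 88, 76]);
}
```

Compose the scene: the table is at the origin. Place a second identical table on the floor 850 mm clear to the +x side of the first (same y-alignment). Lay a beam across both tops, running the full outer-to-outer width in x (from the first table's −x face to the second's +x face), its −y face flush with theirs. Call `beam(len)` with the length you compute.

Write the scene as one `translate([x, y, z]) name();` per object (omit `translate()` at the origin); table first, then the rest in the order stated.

table();
translate([2007, 0, 0]) table();
translate([0, 0, 738]) beam(3164);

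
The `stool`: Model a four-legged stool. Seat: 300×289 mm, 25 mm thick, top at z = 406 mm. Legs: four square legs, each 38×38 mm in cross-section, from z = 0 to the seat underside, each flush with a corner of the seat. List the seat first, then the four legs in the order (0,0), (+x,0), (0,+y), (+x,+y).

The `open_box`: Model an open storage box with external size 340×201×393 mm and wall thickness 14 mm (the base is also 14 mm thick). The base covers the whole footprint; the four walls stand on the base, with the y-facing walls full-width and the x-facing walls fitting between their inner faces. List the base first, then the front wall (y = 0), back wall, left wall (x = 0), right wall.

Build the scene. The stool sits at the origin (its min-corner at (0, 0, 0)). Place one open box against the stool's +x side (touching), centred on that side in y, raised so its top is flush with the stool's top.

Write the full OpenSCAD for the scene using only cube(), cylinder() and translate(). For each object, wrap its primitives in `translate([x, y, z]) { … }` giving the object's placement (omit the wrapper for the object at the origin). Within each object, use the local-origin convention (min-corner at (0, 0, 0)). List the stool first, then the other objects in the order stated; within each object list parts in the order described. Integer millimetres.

translate([0, 0, 381]) cube([300, 289, 25]);
cube([38, 38, 381]);
translate([262, 0, 0]) cube([38, 38, 381]);
translate([0, 251, 0]) cube([38, 38, 381]);
translate([262, 251, 0]) cube([38, 38, 381]);
translate([300, 44, 13]) {
  cube([340, 201, 14]);
  translate([0, 0, 14]) cube([340, 14, 379]);
  translate([0, 187, 14]) cube([340, 14, 379]);
  translate([0, 14, 14]) cube([14, 173, 379]);
  translate([326, 14, 14]) cube([14, 173, 379]);
}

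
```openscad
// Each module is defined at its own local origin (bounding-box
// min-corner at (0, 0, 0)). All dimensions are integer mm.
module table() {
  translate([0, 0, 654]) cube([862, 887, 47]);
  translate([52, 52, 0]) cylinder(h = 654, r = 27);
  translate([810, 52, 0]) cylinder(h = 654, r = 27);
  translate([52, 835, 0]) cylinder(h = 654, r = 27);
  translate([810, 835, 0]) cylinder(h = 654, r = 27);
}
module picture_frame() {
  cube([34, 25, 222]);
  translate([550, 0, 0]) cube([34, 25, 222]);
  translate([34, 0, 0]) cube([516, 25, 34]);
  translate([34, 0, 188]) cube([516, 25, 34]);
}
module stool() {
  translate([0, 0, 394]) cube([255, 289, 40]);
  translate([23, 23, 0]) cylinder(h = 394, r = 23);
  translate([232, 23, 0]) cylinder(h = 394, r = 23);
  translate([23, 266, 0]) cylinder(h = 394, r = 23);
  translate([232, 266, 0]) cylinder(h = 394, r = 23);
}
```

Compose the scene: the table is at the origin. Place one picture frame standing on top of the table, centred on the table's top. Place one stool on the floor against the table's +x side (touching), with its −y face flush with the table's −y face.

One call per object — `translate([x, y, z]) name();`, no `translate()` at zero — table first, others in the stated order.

table();
translate([139, 431, 701]) picture_frame();
translate([862, 0, 0]) stool();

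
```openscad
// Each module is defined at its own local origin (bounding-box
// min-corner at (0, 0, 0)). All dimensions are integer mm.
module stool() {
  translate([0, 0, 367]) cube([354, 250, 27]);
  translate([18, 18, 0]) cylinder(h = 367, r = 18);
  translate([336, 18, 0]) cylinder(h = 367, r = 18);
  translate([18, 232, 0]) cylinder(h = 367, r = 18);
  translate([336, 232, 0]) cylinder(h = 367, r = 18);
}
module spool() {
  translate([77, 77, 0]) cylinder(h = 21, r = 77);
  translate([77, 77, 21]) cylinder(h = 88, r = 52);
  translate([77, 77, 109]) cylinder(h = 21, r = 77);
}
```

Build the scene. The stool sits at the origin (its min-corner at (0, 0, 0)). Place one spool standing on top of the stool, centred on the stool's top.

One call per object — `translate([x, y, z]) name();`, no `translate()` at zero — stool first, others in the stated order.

stool();
translate([100, 48, 394]) spool();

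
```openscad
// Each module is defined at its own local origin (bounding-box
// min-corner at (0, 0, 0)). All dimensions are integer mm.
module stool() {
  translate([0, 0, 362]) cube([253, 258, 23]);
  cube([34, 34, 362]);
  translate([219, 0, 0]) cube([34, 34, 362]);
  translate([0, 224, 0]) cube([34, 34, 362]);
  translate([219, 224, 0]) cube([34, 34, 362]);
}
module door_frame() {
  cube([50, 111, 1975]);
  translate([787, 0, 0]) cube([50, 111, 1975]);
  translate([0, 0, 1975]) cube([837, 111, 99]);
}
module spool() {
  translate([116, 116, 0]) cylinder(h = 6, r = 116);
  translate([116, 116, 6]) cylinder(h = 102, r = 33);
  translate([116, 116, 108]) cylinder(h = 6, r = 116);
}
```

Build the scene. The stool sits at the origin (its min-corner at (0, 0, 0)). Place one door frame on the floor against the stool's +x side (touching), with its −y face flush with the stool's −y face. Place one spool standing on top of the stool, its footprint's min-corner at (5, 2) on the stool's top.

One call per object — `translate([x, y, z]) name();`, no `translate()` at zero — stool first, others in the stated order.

stool();
translate([253, 0, 0]) door_frame();
translate([5, 2, 385]) spool();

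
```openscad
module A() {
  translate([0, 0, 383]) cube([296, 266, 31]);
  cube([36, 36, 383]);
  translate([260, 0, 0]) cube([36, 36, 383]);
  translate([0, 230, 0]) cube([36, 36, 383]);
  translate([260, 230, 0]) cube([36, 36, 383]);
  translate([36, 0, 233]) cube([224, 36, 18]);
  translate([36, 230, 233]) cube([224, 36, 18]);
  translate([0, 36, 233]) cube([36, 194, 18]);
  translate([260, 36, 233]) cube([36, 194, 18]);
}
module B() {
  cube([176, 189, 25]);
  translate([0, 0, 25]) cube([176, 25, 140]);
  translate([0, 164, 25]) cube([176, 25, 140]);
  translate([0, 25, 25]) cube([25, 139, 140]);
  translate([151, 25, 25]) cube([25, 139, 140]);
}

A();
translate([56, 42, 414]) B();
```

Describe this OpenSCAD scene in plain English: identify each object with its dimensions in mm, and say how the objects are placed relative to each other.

A is a simple wooden stool: a rectangular seat 296 mm (x) by 266 mm (y), 31 mm thick, top face at z = 414 mm, on four square legs, each 36×36 mm in cross-section. The legs rest on z = 0, each flush with a corner of the seat. Four stretchers, 36 mm wide and 18 mm tall, connect adjacent legs with their undersides at z = 233 mm, each running between the inner faces of the legs it joins and aligned with the legs' outer faces on the other axis.

B is an open storage box with external size 176×189×165 mm and wall thickness 25 mm (the base is also 25 mm thick). The base covers the whole footprint; the four walls stand on the base, with the y-facing walls full-width and the x-facing walls fitting between their inner faces.

The open box is on top of the stool.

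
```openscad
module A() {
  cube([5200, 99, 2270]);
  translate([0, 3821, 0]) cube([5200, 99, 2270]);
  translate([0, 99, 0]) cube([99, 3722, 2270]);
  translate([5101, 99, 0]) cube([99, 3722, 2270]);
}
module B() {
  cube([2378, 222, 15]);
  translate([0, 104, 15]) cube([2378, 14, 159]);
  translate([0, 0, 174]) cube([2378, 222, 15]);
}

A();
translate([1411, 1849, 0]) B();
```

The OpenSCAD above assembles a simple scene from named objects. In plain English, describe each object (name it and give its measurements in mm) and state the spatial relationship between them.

A is the wall frame of a small rectangular building: four walls, each 2270 mm tall and 99 mm thick, enclosing a footprint 5200 mm (x) by 3920 mm (y) outside-to-outside, with no floor or roof. The front and back walls (the −y and +y sides) span the full width; the two side walls fit between them.

B is an I-beam lying along x, 2378 mm long. Overall section height 189 mm. Two flanges 222 mm wide (y) and 15 mm thick, one on the floor and one at the top; a web 14 mm thick runs between them, centred on the flange width.

The I-beam sits inside the house frame, centred.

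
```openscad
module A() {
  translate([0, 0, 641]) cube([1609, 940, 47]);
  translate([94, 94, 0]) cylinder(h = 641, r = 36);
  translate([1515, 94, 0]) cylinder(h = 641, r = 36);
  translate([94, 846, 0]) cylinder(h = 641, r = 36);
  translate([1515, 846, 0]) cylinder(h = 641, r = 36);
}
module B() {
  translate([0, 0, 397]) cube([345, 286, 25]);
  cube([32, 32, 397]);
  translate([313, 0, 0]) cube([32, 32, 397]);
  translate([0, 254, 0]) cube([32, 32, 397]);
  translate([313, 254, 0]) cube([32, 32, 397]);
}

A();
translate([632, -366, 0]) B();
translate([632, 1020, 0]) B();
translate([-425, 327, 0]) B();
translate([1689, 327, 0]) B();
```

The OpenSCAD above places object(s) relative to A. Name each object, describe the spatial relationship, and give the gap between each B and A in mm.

Each stool's nearest face is 80 mm from the table's bounding box.

A is a table. B is a stool. Four stools sit around the table at the −y, +y, −x, +x sides. The gap between each stool and the table is 80 mm.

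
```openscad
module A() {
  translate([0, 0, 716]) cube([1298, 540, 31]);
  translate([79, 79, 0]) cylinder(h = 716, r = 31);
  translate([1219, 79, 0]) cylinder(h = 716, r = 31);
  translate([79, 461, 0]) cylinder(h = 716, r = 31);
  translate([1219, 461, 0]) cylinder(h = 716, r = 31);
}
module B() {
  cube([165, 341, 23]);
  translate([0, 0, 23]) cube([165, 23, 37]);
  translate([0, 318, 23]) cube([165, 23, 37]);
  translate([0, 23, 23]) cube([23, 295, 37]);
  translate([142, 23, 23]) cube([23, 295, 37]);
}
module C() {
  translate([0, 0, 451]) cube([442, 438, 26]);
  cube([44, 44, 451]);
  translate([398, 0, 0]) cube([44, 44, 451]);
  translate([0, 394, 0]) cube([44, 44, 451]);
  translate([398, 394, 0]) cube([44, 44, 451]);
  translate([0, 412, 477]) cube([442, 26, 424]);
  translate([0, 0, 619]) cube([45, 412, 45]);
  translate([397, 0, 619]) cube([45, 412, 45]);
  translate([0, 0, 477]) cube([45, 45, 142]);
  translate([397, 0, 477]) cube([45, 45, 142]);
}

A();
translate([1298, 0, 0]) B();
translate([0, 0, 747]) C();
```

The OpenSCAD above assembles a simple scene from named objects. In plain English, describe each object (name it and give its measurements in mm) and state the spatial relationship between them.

A is a rectangular dining table. The top is 1298×540×31 mm with its upper surface at z = 747 mm. It stands on four round legs of 62 mm diameter, each leg's bounding box inset 48 mm from the nearest pair of top edges, running from the floor to the underside of the top.

B is an open-topped rectangular box: outside dimensions 165×341×60 mm, with a uniform wall and base thickness of 23 mm. The base is a full 165×341 slab on the floor; four walls sit on top of the base. The front and back walls (the −y and +y sides) span the full width; the two side walls fit between them.

C is a chair. The seat is a 442×438×26 mm slab with its top at z = 477 mm, on four 44×44 mm corner legs (flush with the seat edges, standing on z = 0). A flat backrest 26 mm thick, 424 mm tall, spans the full seat width and rises from the seat top along its +y edge, rear face flush with the rear of the seat. Two armrests of 45×45 mm section run along each side from the seat's front edge to the front of the backrest, top faces 187 mm above the seat top and outer faces flush with the seat's x-edges; a 45×45 mm post under the front of each armrest stands on the seat at the front corner.

The open box is against the table's +x side, with their −y faces flush. The chair is on top of the table.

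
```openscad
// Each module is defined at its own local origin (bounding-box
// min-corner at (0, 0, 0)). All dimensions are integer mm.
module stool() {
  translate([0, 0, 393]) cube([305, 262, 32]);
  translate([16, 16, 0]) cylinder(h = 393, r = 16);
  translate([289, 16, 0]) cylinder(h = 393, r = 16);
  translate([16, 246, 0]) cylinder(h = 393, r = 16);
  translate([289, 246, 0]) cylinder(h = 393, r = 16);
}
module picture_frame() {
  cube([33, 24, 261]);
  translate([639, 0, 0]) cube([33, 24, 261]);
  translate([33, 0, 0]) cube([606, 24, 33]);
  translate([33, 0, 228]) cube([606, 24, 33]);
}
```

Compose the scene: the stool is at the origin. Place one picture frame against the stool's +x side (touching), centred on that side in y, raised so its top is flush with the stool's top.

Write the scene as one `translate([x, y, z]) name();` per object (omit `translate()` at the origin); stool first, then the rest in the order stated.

stool();
translate([305, 119, 164]) picture_frame();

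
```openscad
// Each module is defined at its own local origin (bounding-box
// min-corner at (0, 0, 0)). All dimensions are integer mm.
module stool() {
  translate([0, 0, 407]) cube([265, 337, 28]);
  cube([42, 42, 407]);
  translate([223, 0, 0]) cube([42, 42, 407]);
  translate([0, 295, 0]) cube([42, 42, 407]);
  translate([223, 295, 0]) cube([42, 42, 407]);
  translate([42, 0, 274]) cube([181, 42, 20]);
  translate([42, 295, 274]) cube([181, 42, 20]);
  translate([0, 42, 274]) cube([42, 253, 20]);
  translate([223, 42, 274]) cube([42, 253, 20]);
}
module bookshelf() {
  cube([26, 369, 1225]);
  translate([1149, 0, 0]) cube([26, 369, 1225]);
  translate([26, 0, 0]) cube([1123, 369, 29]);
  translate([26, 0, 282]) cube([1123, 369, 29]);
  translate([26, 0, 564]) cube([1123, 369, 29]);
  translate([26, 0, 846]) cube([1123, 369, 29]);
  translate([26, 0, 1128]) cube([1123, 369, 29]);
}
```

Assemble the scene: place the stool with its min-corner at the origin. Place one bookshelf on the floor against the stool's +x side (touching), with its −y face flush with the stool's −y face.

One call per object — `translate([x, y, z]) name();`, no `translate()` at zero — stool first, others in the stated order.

stool();
translate([265, 0, 0]) bookshelf();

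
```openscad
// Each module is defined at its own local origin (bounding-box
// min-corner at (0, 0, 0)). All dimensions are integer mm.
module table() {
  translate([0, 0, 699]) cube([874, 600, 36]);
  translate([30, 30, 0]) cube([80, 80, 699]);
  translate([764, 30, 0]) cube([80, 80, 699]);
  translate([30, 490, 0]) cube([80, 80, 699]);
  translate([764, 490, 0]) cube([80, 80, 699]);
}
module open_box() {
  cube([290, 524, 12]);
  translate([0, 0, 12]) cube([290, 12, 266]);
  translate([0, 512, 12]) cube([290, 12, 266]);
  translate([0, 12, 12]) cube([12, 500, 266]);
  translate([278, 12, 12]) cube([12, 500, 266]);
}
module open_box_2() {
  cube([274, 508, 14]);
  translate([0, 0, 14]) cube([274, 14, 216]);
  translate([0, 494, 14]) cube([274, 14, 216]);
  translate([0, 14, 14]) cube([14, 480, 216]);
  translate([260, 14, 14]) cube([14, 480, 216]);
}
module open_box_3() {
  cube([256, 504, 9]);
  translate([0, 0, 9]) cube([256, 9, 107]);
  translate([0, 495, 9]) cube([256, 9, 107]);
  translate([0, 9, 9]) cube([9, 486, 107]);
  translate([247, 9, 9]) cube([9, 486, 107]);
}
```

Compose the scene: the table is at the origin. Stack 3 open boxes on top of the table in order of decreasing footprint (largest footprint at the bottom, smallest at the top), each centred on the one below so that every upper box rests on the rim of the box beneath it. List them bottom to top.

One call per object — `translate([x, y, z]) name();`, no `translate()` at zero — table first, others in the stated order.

table();
translate([292, 38, 735]) open_box();
translate([300, 46, 1013]) open_box_2();
translate([309, 48, 1243]) open_box_3();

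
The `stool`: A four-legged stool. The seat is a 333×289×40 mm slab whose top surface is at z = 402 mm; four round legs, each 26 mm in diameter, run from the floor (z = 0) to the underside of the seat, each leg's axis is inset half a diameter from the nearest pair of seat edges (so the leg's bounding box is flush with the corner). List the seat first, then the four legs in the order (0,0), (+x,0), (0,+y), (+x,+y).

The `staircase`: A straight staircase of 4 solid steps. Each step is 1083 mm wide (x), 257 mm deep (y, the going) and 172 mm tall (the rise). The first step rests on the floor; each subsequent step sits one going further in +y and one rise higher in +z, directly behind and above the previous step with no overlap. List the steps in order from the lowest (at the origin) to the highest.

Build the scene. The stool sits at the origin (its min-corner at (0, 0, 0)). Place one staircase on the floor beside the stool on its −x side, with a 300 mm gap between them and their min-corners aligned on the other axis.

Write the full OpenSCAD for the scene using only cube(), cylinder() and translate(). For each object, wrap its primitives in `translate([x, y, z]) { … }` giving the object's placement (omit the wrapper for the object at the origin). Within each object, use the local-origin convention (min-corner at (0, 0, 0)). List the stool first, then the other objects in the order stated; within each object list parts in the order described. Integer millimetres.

translate([0, 0, 362]) cube([333, 289, 40]);
translate([13, 13, 0]) cylinder(h = 362, r = 13);
translate([320, 13, 0]) cylinder(h = 362, r = 13);
translate([13, 276, 0]) cylinder(h = 362, r = 13);
translate([320, 276, 0]) cylinder(h = 362, r = 13);
translate([-1383, 0, 0]) {
  cube([1083, 257, 172]);
  translate([0, 257, 172]) cube([1083, 257, 172]);
  translate([0, 514, 344]) cube([1083, 257, 172]);
  translate([0, 771, 516]) cube([1083, 257, 172]);
}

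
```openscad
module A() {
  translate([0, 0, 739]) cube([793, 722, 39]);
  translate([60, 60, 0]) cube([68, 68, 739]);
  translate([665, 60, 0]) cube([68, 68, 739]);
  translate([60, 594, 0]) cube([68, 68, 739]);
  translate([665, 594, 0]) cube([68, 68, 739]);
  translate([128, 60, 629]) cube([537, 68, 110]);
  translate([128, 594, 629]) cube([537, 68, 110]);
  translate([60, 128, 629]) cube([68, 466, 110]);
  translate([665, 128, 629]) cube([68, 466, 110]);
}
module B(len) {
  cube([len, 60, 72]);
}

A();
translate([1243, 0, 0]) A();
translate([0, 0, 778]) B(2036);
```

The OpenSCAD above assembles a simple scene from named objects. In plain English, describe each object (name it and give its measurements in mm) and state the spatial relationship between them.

A is a rectangular dining table. The top is 793×722×39 mm with its upper surface at z = 778 mm. It stands on four 68×68 mm square legs, each inset 60 mm from the nearest pair of top edges, running from the floor to the underside of the top. Four apron rails, 68 mm thick and 110 mm tall, run between adjacent legs with their top edges flush with the underside of the top and their outer faces flush with the legs' outer faces.

B is a rectangular beam 2036 mm long (x), 60 mm deep (y), 72 mm thick (z).

The beam spans the tops of two tables placed 450 mm apart, resting at z = 778 mm.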